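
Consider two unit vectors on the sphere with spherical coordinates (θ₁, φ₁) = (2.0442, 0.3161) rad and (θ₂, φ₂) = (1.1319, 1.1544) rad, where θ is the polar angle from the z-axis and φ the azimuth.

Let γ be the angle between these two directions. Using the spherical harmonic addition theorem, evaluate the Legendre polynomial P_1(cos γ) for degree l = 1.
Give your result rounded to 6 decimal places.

Summing Y*_{l m}(θ₁,φ₁)·Y_{l m}(θ₂,φ₂) over m ∈ [−1, 1]; prefactor 4π/(2·1+1) = 4.188790:
  term(m=-1) = (0.064311, -0.071503)   from Y*(Ω₁)=(0.292262, 0.095589), Y(Ω₂)=(0.126497, -0.286025)
  term(m=+0) = (-0.046252, -0.000000)   from Y*(Ω₁)=(-0.222763, -0.000000), Y(Ω₂)=(0.207627, 0.000000)
  term(m=+1) = (0.064311, 0.071503)   from Y*(Ω₁)=(-0.292262, 0.095589), Y(Ω₂)=(-0.126497, -0.286025)
Accumulated sum (0.082371, 0.000000); after 4π/(2l+1) scaling, (0.345033, 0.000000) ⇒ P_1 = 0.345033

0.345033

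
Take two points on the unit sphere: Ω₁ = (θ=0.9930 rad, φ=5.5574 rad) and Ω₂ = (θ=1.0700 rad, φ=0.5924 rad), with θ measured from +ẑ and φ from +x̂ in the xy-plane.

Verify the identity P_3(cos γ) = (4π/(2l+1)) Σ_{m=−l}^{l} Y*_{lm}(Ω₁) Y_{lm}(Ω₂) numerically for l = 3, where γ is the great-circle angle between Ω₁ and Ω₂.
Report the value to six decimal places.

Expand P_3 via completeness: Σ_{m} conj(Y_{3,m}) at Ω₁ times Y_{3,m} at Ω₂ —
  [-3]  conj(Y_{3,-3})(Ω₁) = -0.13980 - 0.20149j ; Y_{3,-3}(Ω₂) = -0.05772 - 0.27564j ; Δ = -0.04747 + 0.05016j
  [-2]  conj(Y_{3,-2})(Ω₁) = 0.04659 - 0.38889j ; Y_{3,-2}(Ω₂) = 0.14215 - 0.34979j ; Δ = -0.12941 - 0.07158j
  [-1]  conj(Y_{3,-1})(Ω₁) = 0.09954 - 0.08832j ; Y_{3,-1}(Ω₂) = 0.03589 - 0.02415j ; Δ = 0.00144 - 0.00557j
  [+0]  conj(Y_{3,0})(Ω₁) = -0.30745 + 0.00000j ; Y_{3,0}(Ω₂) = -0.33100 + 0.00000j ; Δ = 0.10177 + 0.00000j
  [+1]  conj(Y_{3,1})(Ω₁) = -0.09954 - 0.08832j ; Y_{3,1}(Ω₂) = -0.03589 - 0.02415j ; Δ = 0.00144 + 0.00557j
  [+2]  conj(Y_{3,2})(Ω₁) = 0.04659 + 0.38889j ; Y_{3,2}(Ω₂) = 0.14215 + 0.34979j ; Δ = -0.12941 + 0.07158j
  [+3]  conj(Y_{3,3})(Ω₁) = 0.13980 - 0.20149j ; Y_{3,3}(Ω₂) = 0.05772 - 0.27564j ; Δ = -0.04747 - 0.05016j
Accumulated sum -0.24911 + 0.00000j; after 4π/(2l+1) scaling, -0.44721 + 0.00000j ⇒ P_3 = -0.447208

-0.447208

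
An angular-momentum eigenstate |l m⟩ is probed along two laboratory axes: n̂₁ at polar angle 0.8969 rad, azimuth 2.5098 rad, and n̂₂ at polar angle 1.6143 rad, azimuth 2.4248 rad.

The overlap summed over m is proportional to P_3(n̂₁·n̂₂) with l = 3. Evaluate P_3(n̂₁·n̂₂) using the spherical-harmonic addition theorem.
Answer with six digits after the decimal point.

Term-by-term m-sum for l=3 (normalisation 4π/7 = 1.795196):
  term(m=-3) = (0.080139, 0.020890)   from Y*(Ω₁)=(0.063483, 0.188665), Y(Ω₂)=(0.227855, -0.348098)
  term(m=-2) = (-0.017026, -0.002923)   from Y*(Ω₁)=(0.117755, -0.371169), Y(Ω₂)=(-0.006068, -0.043945)
  term(m=-1) = (-0.076216, -0.006494)   from Y*(Ω₁)=(-0.193005, 0.141254), Y(Ω₂)=(0.241118, 0.210113)
  term(m=+0) = (-0.011900, -0.000000)   from Y*(Ω₁)=(-0.245194, -0.000000), Y(Ω₂)=(0.048535, 0.000000)
  term(m=+1) = (-0.076216, 0.006494)   from Y*(Ω₁)=(0.193005, 0.141254), Y(Ω₂)=(-0.241118, 0.210113)
  term(m=+2) = (-0.017026, 0.002923)   from Y*(Ω₁)=(0.117755, 0.371169), Y(Ω₂)=(-0.006068, 0.043945)
  term(m=+3) = (0.080139, -0.020890)   from Y*(Ω₁)=(-0.063483, 0.188665), Y(Ω₂)=(-0.227855, -0.348098)
Σ over m = (-0.038107, 0.000000); ×(4π/7) → (-0.068409, 0.000000). Real part: -0.068409

-0.068409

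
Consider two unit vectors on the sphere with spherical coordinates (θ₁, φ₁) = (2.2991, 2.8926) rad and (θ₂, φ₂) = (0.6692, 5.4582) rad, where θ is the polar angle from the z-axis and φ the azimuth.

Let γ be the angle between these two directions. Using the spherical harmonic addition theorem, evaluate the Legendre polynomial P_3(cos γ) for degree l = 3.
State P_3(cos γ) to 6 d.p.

-0.520445

Term-by-term m-sum for l=3 (normalisation 4π/7 = 1.795196):
  [-3]  conj(Y_{3,-3})(Ω₁) = -0.127251+0.117831i ; Y_{3,-3}(Ω₂) = -0.078283+0.061593i ; Δ = +0.002704-0.017062i
  [-2]  conj(Y_{3,-2})(Ω₁) = -0.332857+0.180971i ; Y_{3,-2}(Ω₂) = -0.024398+0.307511i ; Δ = -0.047529-0.106772i
  [-1]  conj(Y_{3,-1})(Ω₁) = -0.284044+0.072224i ; Y_{3,-1}(Ω₂) = +0.282398+0.305691i ; Δ = -0.102292-0.066434i
  [+0]  conj(Y_{3,0})(Ω₁) = +0.194948-0.000000i ; Y_{3,0}(Ω₂) = +0.022179+0.000000i ; Δ = +0.004324+0.000000i
  [+1]  conj(Y_{3,1})(Ω₁) = +0.284044+0.072224i ; Y_{3,1}(Ω₂) = -0.282398+0.305691i ; Δ = -0.102292+0.066434i
  [+2]  conj(Y_{3,2})(Ω₁) = -0.332857-0.180971i ; Y_{3,2}(Ω₂) = -0.024398-0.307511i ; Δ = -0.047529+0.106772i
  [+3]  conj(Y_{3,3})(Ω₁) = +0.127251+0.117831i ; Y_{3,3}(Ω₂) = +0.078283+0.061593i ; Δ = +0.002704+0.017062i
Σ over m = -0.289910+0.000000i; ×(4π/7) → -0.520445+0.000000i. Real part: -0.520445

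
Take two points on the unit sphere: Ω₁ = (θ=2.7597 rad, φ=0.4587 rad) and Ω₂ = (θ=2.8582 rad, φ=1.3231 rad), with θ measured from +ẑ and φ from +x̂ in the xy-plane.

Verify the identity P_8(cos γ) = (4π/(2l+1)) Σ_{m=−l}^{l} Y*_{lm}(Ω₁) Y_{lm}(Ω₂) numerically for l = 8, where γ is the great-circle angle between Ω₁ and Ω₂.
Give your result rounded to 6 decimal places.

Addition theorem: P_8(cos γ) = (4π/17) Σ_m Y*_{lm}(Ω₁) Y_{lm}(Ω₂), m = −8…8:
  term(m=-8) = 0.00000 - 0.00000j   from Y*(Ω₁)=-0.00017 - 0.00010j, Y(Ω₂)=-0.00001 + 0.00002j
  term(m=-7) = 0.00000 + 0.00000j   from Y*(Ω₁)=0.00191 + 0.00013j, Y(Ω₂)=0.00026 + 0.00004j
  term(m=-6) = 0.00001 + 0.00002j   from Y*(Ω₁)=-0.01112 + 0.00456j, Y(Ω₂)=-0.00020 - 0.00230j
  term(m=-5) = -0.00030 + 0.00072j   from Y*(Ω₁)=0.03558 - 0.04035j, Y(Ω₂)=-0.01366 + 0.00471j
  term(m=-4) = -0.01110 + 0.00363j   from Y*(Ω₁)=-0.04565 + 0.16889j, Y(Ω₂)=0.03657 + 0.05581j
  term(m=-3) = -0.07615 - 0.04652j   from Y*(Ω₁)=-0.07735 - 0.39227j, Y(Ω₂)=0.15099 - 0.16434j
  term(m=-2) = -0.04493 - 0.28200j   from Y*(Ω₁)=0.34556 + 0.45137j, Y(Ω₂)=-0.44194 - 0.23880j
  term(m=-1) = 0.11384 - 0.13342j   from Y*(Ω₁)=-0.25867 - 0.12774j, Y(Ω₂)=-0.14905 + 0.58939j
  term(m=+0) = 0.00128 + 0.00000j   from Y*(Ω₁)=-0.39120 + 0.00000j, Y(Ω₂)=-0.00328 + 0.00000j
  term(m=+1) = 0.11384 + 0.13342j   from Y*(Ω₁)=0.25867 - 0.12774j, Y(Ω₂)=0.14905 + 0.58939j
  term(m=+2) = -0.04493 + 0.28200j   from Y*(Ω₁)=0.34556 - 0.45137j, Y(Ω₂)=-0.44194 + 0.23880j
  term(m=+3) = -0.07615 + 0.04652j   from Y*(Ω₁)=0.07735 - 0.39227j, Y(Ω₂)=-0.15099 - 0.16434j
  term(m=+4) = -0.01110 - 0.00363j   from Y*(Ω₁)=-0.04565 - 0.16889j, Y(Ω₂)=0.03657 - 0.05581j
  term(m=+5) = -0.00030 - 0.00072j   from Y*(Ω₁)=-0.03558 - 0.04035j, Y(Ω₂)=0.01366 + 0.00471j
  term(m=+6) = 0.00001 - 0.00002j   from Y*(Ω₁)=-0.01112 - 0.00456j, Y(Ω₂)=-0.00020 + 0.00230j
  term(m=+7) = 0.00000 - 0.00000j   from Y*(Ω₁)=-0.00191 + 0.00013j, Y(Ω₂)=-0.00026 + 0.00004j
  term(m=+8) = 0.00000 + 0.00000j   from Y*(Ω₁)=-0.00017 + 0.00010j, Y(Ω₂)=-0.00001 - 0.00002j
Total Σ_m = -0.03594 - 0.00000j. Multiply by 0.739198: -0.02657 - 0.00000j. P_8(cos γ) = -0.026570

-0.026570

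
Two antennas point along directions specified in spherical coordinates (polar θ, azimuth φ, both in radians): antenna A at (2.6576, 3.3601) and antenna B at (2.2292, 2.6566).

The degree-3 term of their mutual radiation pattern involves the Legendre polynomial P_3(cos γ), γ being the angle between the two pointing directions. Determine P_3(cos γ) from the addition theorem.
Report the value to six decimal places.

0.156422

Addition theorem: P_3(cos γ) = (4π/7) Σ_m Y*_{lm}(Ω₁) Y_{lm}(Ω₂), m = −3…3:
  m=-3: -0.033323-0.025624i × -0.023859-0.205083i = -0.004460+0.007445i  (running Σ = -0.004460+0.007445i)
  m=-2: -0.177457-0.082897i × -0.221157-0.322703i = +0.012495+0.075599i  (running Σ = +0.008035+0.083045i)
  m=-1: -0.428290-0.095103i × -0.197162-0.103899i = +0.074561+0.063250i  (running Σ = +0.082596+0.146294i)
  m=0: -0.303031-0.000000i × +0.257594+0.000000i = -0.078059-0.000000i  (running Σ = +0.004537+0.146294i)
  m=1: +0.428290-0.095103i × +0.197162-0.103899i = +0.074561-0.063250i  (running Σ = +0.079099+0.083045i)
  m=2: -0.177457+0.082897i × -0.221157+0.322703i = +0.012495-0.075599i  (running Σ = +0.091594+0.007445i)
  m=3: +0.033323-0.025624i × +0.023859-0.205083i = -0.004460-0.007445i  (running Σ = +0.087134+0.000000i)
Accumulated sum +0.087134+0.000000i; after 4π/(2l+1) scaling, +0.156422+0.000000i ⇒ P_3 = 0.156422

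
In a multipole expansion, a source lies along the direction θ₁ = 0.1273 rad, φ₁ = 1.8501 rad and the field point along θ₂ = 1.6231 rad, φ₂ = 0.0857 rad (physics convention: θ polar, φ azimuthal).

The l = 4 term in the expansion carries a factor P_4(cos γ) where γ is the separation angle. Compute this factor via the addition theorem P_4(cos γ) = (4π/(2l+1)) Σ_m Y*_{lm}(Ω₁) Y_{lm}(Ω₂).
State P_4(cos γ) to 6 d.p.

0.353346

Addition theorem: P_4(cos γ) = (4π/9) Σ_m Y*_{lm}(Ω₁) Y_{lm}(Ω₂), m = −4…4:
  term(m=-4) = (0.000036, 0.000035)   from Y*(Ω₁)=(0.000050, 0.000103), Y(Ω₂)=(0.414510, -0.147935)
  term(m=-3) = (-0.000091, 0.000138)   from Y*(Ω₁)=(0.001888, -0.001700), Y(Ω₂)=(-0.063027, 0.016571)
  term(m=-2) = (0.009618, 0.003922)   from Y*(Ω₁)=(-0.026918, -0.016824), Y(Ω₂)=(-0.322431, 0.055812)
  term(m=-1) = (-0.003280, 0.016732)   from Y*(Ω₁)=(-0.063844, 0.222606), Y(Ω₂)=(0.073355, -0.006302)
  term(m=+0) = (0.240499, 0.000000)   from Y*(Ω₁)=(0.779044, -0.000000), Y(Ω₂)=(0.308710, 0.000000)
  term(m=+1) = (-0.003280, -0.016732)   from Y*(Ω₁)=(0.063844, 0.222606), Y(Ω₂)=(-0.073355, -0.006302)
  term(m=+2) = (0.009618, -0.003922)   from Y*(Ω₁)=(-0.026918, 0.016824), Y(Ω₂)=(-0.322431, -0.055812)
  term(m=+3) = (-0.000091, -0.000138)   from Y*(Ω₁)=(-0.001888, -0.001700), Y(Ω₂)=(0.063027, 0.016571)
  term(m=+4) = (0.000036, -0.000035)   from Y*(Ω₁)=(0.000050, -0.000103), Y(Ω₂)=(0.414510, 0.147935)
Accumulated sum (0.253065, -0.000000); after 4π/(2l+1) scaling, (0.353346, -0.000000) ⇒ P_4 = 0.353346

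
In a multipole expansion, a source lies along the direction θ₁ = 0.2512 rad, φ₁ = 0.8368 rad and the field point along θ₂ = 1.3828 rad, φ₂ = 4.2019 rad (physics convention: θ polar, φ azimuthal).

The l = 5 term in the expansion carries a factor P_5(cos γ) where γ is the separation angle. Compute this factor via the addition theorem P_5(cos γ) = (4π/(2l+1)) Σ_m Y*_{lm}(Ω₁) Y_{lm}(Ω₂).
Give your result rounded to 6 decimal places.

Addition theorem: P_5(cos γ) = (4π/11) Σ_m Y*_{lm}(Ω₁) Y_{lm}(Ω₂), m = −5…5:
  m=-5: Y*=(-0.000222, -0.000380)  Y=(-0.235963, -0.353068)  product (-0.000082, 0.000168)
  m=-4: Y*=(-0.005313, -0.001108)  Y=(-0.115965, 0.227639)  product (0.000868, -0.001081)
  m=-3: Y*=(-0.031929, 0.023338)  Y=(-0.224703, 0.008842)  product (0.006968, -0.005526)
  m=-2: Y*=(-0.018888, 0.183080)  Y=(0.142988, 0.233314)  product (-0.045416, 0.021771)
  m=-1: Y*=(0.338636, 0.375369)  Y=(-0.082497, 0.147316)  product (-0.083235, 0.018920)
  m=+0: Y*=(0.541537, -0.000000)  Y=(0.276094, 0.000000)  product (0.149515, 0.000000)
  m=+1: Y*=(-0.338636, 0.375369)  Y=(0.082497, 0.147316)  product (-0.083235, -0.018920)
  m=+2: Y*=(-0.018888, -0.183080)  Y=(0.142988, -0.233314)  product (-0.045416, -0.021771)
  m=+3: Y*=(0.031929, 0.023338)  Y=(0.224703, 0.008842)  product (0.006968, 0.005526)
  m=+4: Y*=(-0.005313, 0.001108)  Y=(-0.115965, -0.227639)  product (0.000868, 0.001081)
  m=+5: Y*=(0.000222, -0.000380)  Y=(0.235963, -0.353068)  product (-0.000082, -0.000168)
Accumulated sum (-0.092276, -0.000000); after 4π/(2l+1) scaling, (-0.105416, -0.000000) ⇒ P_5 = -0.105416

-0.105416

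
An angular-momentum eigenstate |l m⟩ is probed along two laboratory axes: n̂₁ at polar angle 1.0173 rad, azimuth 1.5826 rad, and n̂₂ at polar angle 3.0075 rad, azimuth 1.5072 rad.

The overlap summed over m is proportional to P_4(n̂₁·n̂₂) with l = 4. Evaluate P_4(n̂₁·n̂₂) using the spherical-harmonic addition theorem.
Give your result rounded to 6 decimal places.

-0.127145

Summing Y*_{l m}(θ₁,φ₁)·Y_{l m}(θ₂,φ₂) over m ∈ [−4, 4]; prefactor 4π/(2·4+1) = 1.396263:
  m=-4: Y*=(0.231500, 0.010938)  Y=(0.000137, 0.000036)  product (0.000031, 0.000010)
  m=-3: Y*=(0.014340, -0.404803)  Y=(0.000562, -0.002910)  product (-0.001170, -0.000269)
  m=-2: Y*=(-0.226110, -0.005339)  Y=(-0.034842, -0.004456)  product (0.007854, 0.001194)
  m=-1: Y*=(0.002661, -0.225446)  Y=(-0.015436, 0.242386)  product (0.054604, 0.004125)
  m=+0: Y*=(-0.276871, -0.000000)  Y=(0.771838, 0.000000)  product (-0.213700, -0.000000)
  m=+1: Y*=(-0.002661, -0.225446)  Y=(0.015436, 0.242386)  product (0.054604, -0.004125)
  m=+2: Y*=(-0.226110, 0.005339)  Y=(-0.034842, 0.004456)  product (0.007854, -0.001194)
  m=+3: Y*=(-0.014340, -0.404803)  Y=(-0.000562, -0.002910)  product (-0.001170, 0.000269)
  m=+4: Y*=(0.231500, -0.010938)  Y=(0.000137, -0.000036)  product (0.000031, -0.000010)
Σ over m = (-0.091061, 0.000000); ×(4π/9) → (-0.127145, 0.000000). Real part: -0.127145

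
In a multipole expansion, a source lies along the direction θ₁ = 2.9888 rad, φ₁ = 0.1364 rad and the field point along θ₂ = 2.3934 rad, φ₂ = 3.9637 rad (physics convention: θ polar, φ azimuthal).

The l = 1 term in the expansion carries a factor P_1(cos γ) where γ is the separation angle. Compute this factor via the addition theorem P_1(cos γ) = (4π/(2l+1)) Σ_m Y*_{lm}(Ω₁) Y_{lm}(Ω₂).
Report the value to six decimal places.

0.644242

Addition theorem: P_1(cos γ) = (4π/3) Σ_m Y*_{lm}(Ω₁) Y_{lm}(Ω₂), m = −1…1:
  m=-1: Y*=(0.052095, 0.007150)  Y=(-0.159990, 0.172190)  product (-0.009566, 0.007826)
  m=+0: Y*=(-0.482910, -0.000000)  Y=(-0.358106, 0.000000)  product (0.172933, 0.000000)
  m=+1: Y*=(-0.052095, 0.007150)  Y=(0.159990, 0.172190)  product (-0.009566, -0.007826)
Accumulated sum (0.153801, 0.000000); after 4π/(2l+1) scaling, (0.644242, 0.000000) ⇒ P_1 = 0.644242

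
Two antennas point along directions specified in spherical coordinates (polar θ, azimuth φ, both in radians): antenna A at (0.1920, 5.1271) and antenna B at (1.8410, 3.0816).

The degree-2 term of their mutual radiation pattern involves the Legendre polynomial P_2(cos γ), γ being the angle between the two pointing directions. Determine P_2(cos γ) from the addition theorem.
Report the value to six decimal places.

-0.320345

Expand P_2 via completeness: Σ_{m} conj(Y_{2,m}) at Ω₁ times Y_{2,m} at Ω₂ —
  [-2]  conj(Y_{2,-2})(Ω₁) = -0.00950 - 0.01037j ; Y_{2,-2}(Ω₂) = 0.35617 + 0.04294j ; Δ = -0.00294 - 0.00410j
  [-1]  conj(Y_{2,-1})(Ω₁) = 0.05831 - 0.13244j ; Y_{2,-1}(Ω₂) = 0.19837 + 0.01192j ; Δ = 0.01314 - 0.02558j
  [+0]  conj(Y_{2,0})(Ω₁) = 0.59633 + 0.00000j ; Y_{2,0}(Ω₂) = -0.24798 + 0.00000j ; Δ = -0.14788 + 0.00000j
  [+1]  conj(Y_{2,1})(Ω₁) = -0.05831 - 0.13244j ; Y_{2,1}(Ω₂) = -0.19837 + 0.01192j ; Δ = 0.01314 + 0.02558j
  [+2]  conj(Y_{2,2})(Ω₁) = -0.00950 + 0.01037j ; Y_{2,2}(Ω₂) = 0.35617 - 0.04294j ; Δ = -0.00294 + 0.00410j
Σ over m = -0.12746 + 0.00000j; ×(4π/5) → -0.32034 + 0.00000j. Real part: -0.320345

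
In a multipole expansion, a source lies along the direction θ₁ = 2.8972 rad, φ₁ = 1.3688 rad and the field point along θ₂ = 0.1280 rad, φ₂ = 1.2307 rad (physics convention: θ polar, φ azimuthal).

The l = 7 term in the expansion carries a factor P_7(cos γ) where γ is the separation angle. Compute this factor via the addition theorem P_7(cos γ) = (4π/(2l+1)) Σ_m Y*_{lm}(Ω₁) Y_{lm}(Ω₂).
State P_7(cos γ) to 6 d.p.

Summing Y*_{l m}(θ₁,φ₁)·Y_{l m}(θ₂,φ₂) over m ∈ [−7, 7]; prefactor 4π/(2·7+1) = 0.837758:
  m=-7: Y*=-0.000024-0.000004i  Y=-0.000000-0.000000i  product +0.000000+0.000000i
  m=-6: Y*=+0.000128-0.000341i  Y=+0.000004-0.000007i  product -0.000000-0.000000i
  m=-5: Y*=+0.002897+0.001819i  Y=+0.000145+0.000019i  product +0.000000+0.000000i
  m=-4: Y*=-0.015581+0.016302i  Y=+0.000395+0.001850i  product -0.000036-0.000022i
  m=-3: Y*=-0.060355-0.087097i  Y=-0.014994+0.009203i  product +0.001707+0.000750i
  m=-2: Y*=+0.312079-0.133416i  Y=-0.088798-0.071836i  product -0.037296-0.010571i
  m=-1: Y*=+0.128173+0.625876i  Y=+0.155492-0.439434i  product +0.294961+0.040995i
  m=+0: Y*=-0.351396-0.000000i  Y=+0.855795+0.000000i  product -0.300723-0.000000i
  m=+1: Y*=-0.128173+0.625876i  Y=-0.155492-0.439434i  product +0.294961-0.040995i
  m=+2: Y*=+0.312079+0.133416i  Y=-0.088798+0.071836i  product -0.037296+0.010571i
  m=+3: Y*=+0.060355-0.087097i  Y=+0.014994+0.009203i  product +0.001707-0.000750i
  m=+4: Y*=-0.015581-0.016302i  Y=+0.000395-0.001850i  product -0.000036+0.000022i
  m=+5: Y*=-0.002897+0.001819i  Y=-0.000145+0.000019i  product +0.000000-0.000000i
  m=+6: Y*=+0.000128+0.000341i  Y=+0.000004+0.000007i  product -0.000000+0.000000i
  m=+7: Y*=+0.000024-0.000004i  Y=+0.000000-0.000000i  product +0.000000-0.000000i
Accumulated sum +0.217948-0.000000i; after 4π/(2l+1) scaling, +0.182588-0.000000i ⇒ P_7 = 0.182588

0.182588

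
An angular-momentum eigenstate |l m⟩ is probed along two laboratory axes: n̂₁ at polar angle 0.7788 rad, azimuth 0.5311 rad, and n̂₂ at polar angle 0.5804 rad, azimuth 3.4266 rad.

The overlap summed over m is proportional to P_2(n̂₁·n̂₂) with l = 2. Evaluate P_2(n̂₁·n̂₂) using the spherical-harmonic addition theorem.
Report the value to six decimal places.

Addition theorem: P_2(cos γ) = (4π/5) Σ_m Y*_{lm}(Ω₁) Y_{lm}(Ω₂), m = −2…2:
  [-2]  conj(Y_{2,-2})(Ω₁) = 0.09281 + 0.16647j ; Y_{2,-2}(Ω₂) = 0.09779 - 0.06268j ; Δ = 0.01951 + 0.01046j
  [-1]  conj(Y_{2,-1})(Ω₁) = 0.33304 + 0.19562j ; Y_{2,-1}(Ω₂) = -0.33997 + 0.09961j ; Δ = -0.13271 - 0.03333j
  [+0]  conj(Y_{2,0})(Ω₁) = 0.16394 + 0.00000j ; Y_{2,0}(Ω₂) = 0.34627 + 0.00000j ; Δ = 0.05677 + 0.00000j
  [+1]  conj(Y_{2,1})(Ω₁) = -0.33304 + 0.19562j ; Y_{2,1}(Ω₂) = 0.33997 + 0.09961j ; Δ = -0.13271 + 0.03333j
  [+2]  conj(Y_{2,2})(Ω₁) = 0.09281 - 0.16647j ; Y_{2,2}(Ω₂) = 0.09779 + 0.06268j ; Δ = 0.01951 - 0.01046j
Σ over m = -0.16963 + 0.00000j; ×(4π/5) → -0.42632 + 0.00000j. Real part: -0.426323

-0.426323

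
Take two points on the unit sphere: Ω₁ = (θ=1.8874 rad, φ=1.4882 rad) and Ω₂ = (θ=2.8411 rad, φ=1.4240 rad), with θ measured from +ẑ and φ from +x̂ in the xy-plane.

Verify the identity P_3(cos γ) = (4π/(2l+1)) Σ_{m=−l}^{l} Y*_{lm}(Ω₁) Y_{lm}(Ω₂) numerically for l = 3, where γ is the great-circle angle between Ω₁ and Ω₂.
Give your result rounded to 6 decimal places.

Expand P_3 via completeness: Σ_{m} conj(Y_{3,m}) at Ω₁ times Y_{3,m} at Ω₂ —
  [-3]  conj(Y_{3,-3})(Ω₁) = -0.087817-0.347118i ; Y_{3,-3}(Ω₂) = -0.004612+0.009787i ; Δ = +0.003802+0.000742i
  [-2]  conj(Y_{3,-2})(Ω₁) = +0.283431-0.047251i ; Y_{3,-2}(Ω₂) = +0.081865+0.024750i ; Δ = +0.024373+0.003147i
  [-1]  conj(Y_{3,-1})(Ω₁) = -0.013058-0.157729i ; Y_{3,-1}(Ω₂) = +0.049838-0.337065i ; Δ = -0.053816-0.003460i
  [+0]  conj(Y_{3,0})(Ω₁) = +0.292244-0.000000i ; Y_{3,0}(Ω₂) = -0.556763+0.000000i ; Δ = -0.162711+0.000000i
  [+1]  conj(Y_{3,1})(Ω₁) = +0.013058-0.157729i ; Y_{3,1}(Ω₂) = -0.049838-0.337065i ; Δ = -0.053816+0.003460i
  [+2]  conj(Y_{3,2})(Ω₁) = +0.283431+0.047251i ; Y_{3,2}(Ω₂) = +0.081865-0.024750i ; Δ = +0.024373-0.003147i
  [+3]  conj(Y_{3,3})(Ω₁) = +0.087817-0.347118i ; Y_{3,3}(Ω₂) = +0.004612+0.009787i ; Δ = +0.003802-0.000742i
Total Σ_m = -0.213992-0.000000i. Multiply by 1.795196: -0.384158-0.000000i. P_3(cos γ) = -0.384158

-0.384158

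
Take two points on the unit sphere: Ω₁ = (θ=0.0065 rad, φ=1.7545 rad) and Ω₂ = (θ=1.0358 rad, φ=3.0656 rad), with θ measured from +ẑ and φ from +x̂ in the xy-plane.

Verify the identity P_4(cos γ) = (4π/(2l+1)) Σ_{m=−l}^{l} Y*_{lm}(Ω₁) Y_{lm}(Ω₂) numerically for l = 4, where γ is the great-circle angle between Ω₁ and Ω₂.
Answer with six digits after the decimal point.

-0.306292

Term-by-term m-sum for l=4 (normalisation 4π/9 = 1.396263):
  term(m=-4) = +0.000000+0.000000i   from Y*(Ω₁)=+0.000000+0.000000i, Y(Ω₂)=+0.231262+0.072545i
  term(m=-3) = -0.000000+0.000000i   from Y*(Ω₁)=+0.000000-0.000000i, Y(Ω₂)=-0.395770-0.091823i
  term(m=-2) = -0.000015-0.000009i   from Y*(Ω₁)=-0.000079-0.000030i, Y(Ω₂)=+0.200555+0.030718i
  term(m=-1) = -0.000774+0.002911i   from Y*(Ω₁)=-0.002247+0.012092i, Y(Ω₂)=+0.244233+0.018596i
  term(m=+0) = -0.217788+0.000000i   from Y*(Ω₁)=+0.846106-0.000000i, Y(Ω₂)=-0.257400+0.000000i
  term(m=+1) = -0.000774-0.002911i   from Y*(Ω₁)=+0.002247+0.012092i, Y(Ω₂)=-0.244233+0.018596i
  term(m=+2) = -0.000015+0.000009i   from Y*(Ω₁)=-0.000079+0.000030i, Y(Ω₂)=+0.200555-0.030718i
  term(m=+3) = -0.000000-0.000000i   from Y*(Ω₁)=-0.000000-0.000000i, Y(Ω₂)=+0.395770-0.091823i
  term(m=+4) = +0.000000-0.000000i   from Y*(Ω₁)=+0.000000-0.000000i, Y(Ω₂)=+0.231262-0.072545i
Σ over m = -0.219365-0.000000i; ×(4π/9) → -0.306292-0.000000i. Real part: -0.306292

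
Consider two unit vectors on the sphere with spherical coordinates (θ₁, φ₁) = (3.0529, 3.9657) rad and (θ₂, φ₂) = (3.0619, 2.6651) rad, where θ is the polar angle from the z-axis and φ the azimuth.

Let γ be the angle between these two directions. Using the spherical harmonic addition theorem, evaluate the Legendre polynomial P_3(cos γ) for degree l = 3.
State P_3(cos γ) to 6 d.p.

0.968945

Summing Y*_{l m}(θ₁,φ₁)·Y_{l m}(θ₂,φ₂) over m ∈ [−3, 3]; prefactor 4π/(2·3+1) = 1.795196:
  term(m=-3) = -0.000000-0.000000i   from Y*(Ω₁)=+0.000227-0.000180i, Y(Ω₂)=-0.000030-0.000208i
  term(m=-2) = -0.000044+0.000027i   from Y*(Ω₁)=+0.000618-0.007963i, Y(Ω₂)=-0.003740-0.005263i
  term(m=-1) = +0.003090+0.011156i   from Y*(Ω₁)=-0.077010-0.083215i, Y(Ω₂)=-0.090724-0.046828i
  term(m=+0) = +0.533652+0.000000i   from Y*(Ω₁)=-0.728837-0.000000i, Y(Ω₂)=-0.732196+0.000000i
  term(m=+1) = +0.003090-0.011156i   from Y*(Ω₁)=+0.077010-0.083215i, Y(Ω₂)=+0.090724-0.046828i
  term(m=+2) = -0.000044-0.000027i   from Y*(Ω₁)=+0.000618+0.007963i, Y(Ω₂)=-0.003740+0.005263i
  term(m=+3) = -0.000000+0.000000i   from Y*(Ω₁)=-0.000227-0.000180i, Y(Ω₂)=+0.000030-0.000208i
Σ over m = +0.539743-0.000000i; ×(4π/7) → +0.968945-0.000000i. Real part: 0.968945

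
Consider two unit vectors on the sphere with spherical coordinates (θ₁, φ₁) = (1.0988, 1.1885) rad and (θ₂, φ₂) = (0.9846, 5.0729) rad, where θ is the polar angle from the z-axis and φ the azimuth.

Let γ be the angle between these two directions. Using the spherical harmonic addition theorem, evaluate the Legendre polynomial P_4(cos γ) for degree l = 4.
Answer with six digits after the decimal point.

0.081801

Addition theorem: P_4(cos γ) = (4π/9) Σ_m Y*_{lm}(Ω₁) Y_{lm}(Ω₂), m = −4…4:
  m=-4: (0.011585, -0.278241) × (0.027364, -0.211360) = (-0.058492, -0.010062)  (running Σ = (-0.058492, -0.010062))
  m=-3: (-0.366499, -0.165389) × (-0.353335, -0.188131) = (0.098382, 0.127388)  (running Σ = (0.039890, 0.117325))
  m=-2: (-0.085613, 0.082122) × (-0.199169, 0.175045) = (0.002676, -0.031342)  (running Σ = (0.042567, 0.085983))
  m=-1: (-0.110988, -0.276035) × (-0.065972, -0.174997) = (-0.040983, 0.037633)  (running Σ = (0.001583, 0.123616))
  m=0: (-0.180465, -0.000000) × (-0.307092, 0.000000) = (0.055419, 0.000000)  (running Σ = (0.057002, 0.123616))
  m=1: (0.110988, -0.276035) × (0.065972, -0.174997) = (-0.040983, -0.037633)  (running Σ = (0.016019, 0.085983))
  m=2: (-0.085613, -0.082122) × (-0.199169, -0.175045) = (0.002676, 0.031342)  (running Σ = (0.018695, 0.117325))
  m=3: (0.366499, -0.165389) × (0.353335, -0.188131) = (0.098382, -0.127388)  (running Σ = (0.117078, -0.010062))
  m=4: (0.011585, 0.278241) × (0.027364, 0.211360) = (-0.058492, 0.010062)  (running Σ = (0.058586, 0.000000))
Σ over m = (0.058586, 0.000000); ×(4π/9) → (0.081801, 0.000000). Real part: 0.081801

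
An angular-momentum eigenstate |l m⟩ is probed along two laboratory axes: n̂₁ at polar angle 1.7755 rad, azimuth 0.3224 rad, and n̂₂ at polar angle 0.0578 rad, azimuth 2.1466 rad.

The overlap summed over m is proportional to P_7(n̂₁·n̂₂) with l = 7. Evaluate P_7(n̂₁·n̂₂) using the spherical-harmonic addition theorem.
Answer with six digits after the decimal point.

Expand P_7 via completeness: Σ_{m} conj(Y_{7,m}) at Ω₁ times Y_{7,m} at Ω₂ —
  m=-7: (-0.273257, 0.333795) × (-0.000000, -0.000000) = (0.000000, -0.000000)  (running Σ = (0.000000, -0.000000))
  m=-6: (0.119177, -0.313192) × (0.000000, -0.000000) = (0.000000, -0.000000)  (running Σ = (0.000000, -0.000000))
  m=-5: (0.006295, -0.152689) × (-0.000001, 0.000003) = (0.000000, 0.000000)  (running Σ = (0.000000, 0.000000))
  m=-4: (0.093702, 0.324397) × (-0.000054, -0.000060) = (0.000015, -0.000023)  (running Σ = (0.000015, -0.000023))
  m=-3: (0.030471, 0.044198) × (0.001670, -0.000264) = (0.000063, 0.000066)  (running Σ = (0.000077, 0.000043))
  m=-2: (-0.260713, -0.196065) × (-0.010059, 0.022575) = (0.007049, -0.003913)  (running Σ = (0.007126, -0.003871))
  m=-1: (-0.014030, -0.004687) × (-0.125708, -0.193639) = (0.000856, 0.003306)  (running Σ = (0.007982, -0.000565))
  m=0: (0.321152, -0.000000) × (1.042035, 0.000000) = (0.334652, 0.000000)  (running Σ = (0.342634, -0.000565))
  m=1: (0.014030, -0.004687) × (0.125708, -0.193639) = (0.000856, -0.003306)  (running Σ = (0.343490, -0.003871))
  m=2: (-0.260713, 0.196065) × (-0.010059, -0.022575) = (0.007049, 0.003913)  (running Σ = (0.350539, 0.000043))
  m=3: (-0.030471, 0.044198) × (-0.001670, -0.000264) = (0.000063, -0.000066)  (running Σ = (0.350602, -0.000023))
  m=4: (0.093702, -0.324397) × (-0.000054, 0.000060) = (0.000015, 0.000023)  (running Σ = (0.350616, 0.000000))
  m=5: (-0.006295, -0.152689) × (0.000001, 0.000003) = (0.000000, -0.000000)  (running Σ = (0.350617, -0.000000))
  m=6: (0.119177, 0.313192) × (0.000000, 0.000000) = (0.000000, 0.000000)  (running Σ = (0.350617, -0.000000))
  m=7: (0.273257, 0.333795) × (0.000000, -0.000000) = (0.000000, 0.000000)  (running Σ = (0.350617, -0.000000))
Σ over m = (0.350617, -0.000000); ×(4π/15) → (0.293732, -0.000000). Real part: 0.293732

0.293732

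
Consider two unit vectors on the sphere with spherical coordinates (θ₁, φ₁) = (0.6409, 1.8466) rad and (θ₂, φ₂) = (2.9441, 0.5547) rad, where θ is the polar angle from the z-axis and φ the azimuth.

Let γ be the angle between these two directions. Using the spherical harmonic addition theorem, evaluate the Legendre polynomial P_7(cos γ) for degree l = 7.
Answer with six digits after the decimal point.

Summing Y*_{l m}(θ₁,φ₁)·Y_{l m}(θ₂,φ₂) over m ∈ [−7, 7]; prefactor 4π/(2·7+1) = 0.837758:
  m=-7: Y*=0.01279 + 0.00481j  Y=-0.00000 + 0.00000j  product -0.00000 + 0.00000j
  m=-6: Y*=0.00575 - 0.06828j  Y=0.00010 - 0.00002j  product -0.00000 - 0.00001j
  m=-5: Y*=-0.20239 + 0.03930j  Y=-0.00114 - 0.00044j  product 0.00025 + 0.00004j
  m=-4: Y*=0.18137 + 0.35921j  Y=0.00612 + 0.00808j  product -0.00179 + 0.00366j
  m=-3: Y*=0.34168 - 0.31411j  Y=-0.00559 - 0.05970j  product -0.02066 - 0.01864j
  m=-2: Y*=-0.12815 - 0.07885j  Y=-0.10896 + 0.21915j  product 0.03124 - 0.01949j
  m=-1: Y*=0.09172 - 0.32408j  Y=0.51689 - 0.32026j  product -0.05638 - 0.19689j
  m=+0: Y*=-0.26843 + 0.00000j  Y=-0.57182 + 0.00000j  product 0.15349 + 0.00000j
  m=+1: Y*=-0.09172 - 0.32408j  Y=-0.51689 - 0.32026j  product -0.05638 + 0.19689j
  m=+2: Y*=-0.12815 + 0.07885j  Y=-0.10896 - 0.21915j  product 0.03124 + 0.01949j
  m=+3: Y*=-0.34168 - 0.31411j  Y=0.00559 - 0.05970j  product -0.02066 + 0.01864j
  m=+4: Y*=0.18137 - 0.35921j  Y=0.00612 - 0.00808j  product -0.00179 - 0.00366j
  m=+5: Y*=0.20239 + 0.03930j  Y=0.00114 - 0.00044j  product 0.00025 - 0.00004j
  m=+6: Y*=0.00575 + 0.06828j  Y=0.00010 + 0.00002j  product -0.00000 + 0.00001j
  m=+7: Y*=-0.01279 + 0.00481j  Y=0.00000 + 0.00000j  product -0.00000 - 0.00000j
Total Σ_m = 0.05881 + 0.00000j. Multiply by 0.837758: 0.04927 + 0.00000j. P_7(cos γ) = 0.049267

0.049267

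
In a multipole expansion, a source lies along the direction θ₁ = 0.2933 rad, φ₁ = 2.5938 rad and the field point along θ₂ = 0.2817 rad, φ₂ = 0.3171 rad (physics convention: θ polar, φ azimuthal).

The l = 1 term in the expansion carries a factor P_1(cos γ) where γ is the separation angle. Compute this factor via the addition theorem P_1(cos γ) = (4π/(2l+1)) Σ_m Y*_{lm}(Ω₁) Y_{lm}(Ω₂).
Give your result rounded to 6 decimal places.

Term-by-term m-sum for l=1 (normalisation 4π/3 = 4.188790):
  m=-1: Y*=-0.08527 + 0.05202j  Y=0.09126 - 0.02995j  product -0.00622 + 0.00730j
  m=+0: Y*=0.46774 + 0.00000j  Y=0.46934 + 0.00000j  product 0.21953 + 0.00000j
  m=+1: Y*=0.08527 + 0.05202j  Y=-0.09126 - 0.02995j  product -0.00622 - 0.00730j
Accumulated sum 0.20708 + 0.00000j; after 4π/(2l+1) scaling, 0.86742 + 0.00000j ⇒ P_1 = 0.867425

0.867425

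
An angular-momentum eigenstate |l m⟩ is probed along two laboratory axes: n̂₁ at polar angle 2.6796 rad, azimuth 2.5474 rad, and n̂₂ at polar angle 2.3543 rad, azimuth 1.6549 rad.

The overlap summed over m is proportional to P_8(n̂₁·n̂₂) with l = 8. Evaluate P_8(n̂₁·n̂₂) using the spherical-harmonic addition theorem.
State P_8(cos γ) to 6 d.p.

-0.171528

Term-by-term m-sum for l=8 (normalisation 4π/17 = 0.739198):
  [-8]  conj(Y_{8,-8})(Ω₁) = +0.000033+0.000802i ; Y_{8,-8}(Ω₂) = +0.025578-0.020382i ; Δ = +0.000017+0.000020i
  [-7]  conj(Y_{8,-7})(Ω₁) = -0.003389+0.005490i ; Y_{8,-7}(Ω₂) = -0.072371-0.108386i ; Δ = +0.000840-0.000030i
  [-6]  conj(Y_{8,-6})(Ω₁) = -0.029656+0.013370i ; Y_{8,-6}(Ω₂) = -0.269588+0.148899i ; Δ = +0.006004-0.008020i
  [-5]  conj(Y_{8,-5})(Ω₁) = -0.113840-0.019615i ; Y_{8,-5}(Ω₂) = +0.186953+0.418059i ; Δ = -0.013082-0.051259i
  [-4]  conj(Y_{8,-4})(Ω₁) = -0.211027-0.202517i ; Y_{8,-4}(Ω₂) = +0.335938-0.117480i ; Δ = -0.094684-0.043242i
  [-3]  conj(Y_{8,-3})(Ω₁) = -0.104915-0.487963i ; Y_{8,-3}(Ω₂) = +0.015020+0.058261i ; Δ = +0.026853-0.013442i
  [-2]  conj(Y_{8,-2})(Ω₁) = +0.172187-0.428100i ; Y_{8,-2}(Ω₂) = +0.378179-0.064219i ; Δ = +0.037625-0.172956i
  [-1]  conj(Y_{8,-1})(Ω₁) = -0.034470+0.023289i ; Y_{8,-1}(Ω₂) = -0.010440-0.123838i ; Δ = +0.003244+0.004026i
  [+0]  conj(Y_{8,0})(Ω₁) = -0.474669-0.000000i ; Y_{8,0}(Ω₂) = +0.349046+0.000000i ; Δ = -0.165681-0.000000i
  [+1]  conj(Y_{8,1})(Ω₁) = +0.034470+0.023289i ; Y_{8,1}(Ω₂) = +0.010440-0.123838i ; Δ = +0.003244-0.004026i
  [+2]  conj(Y_{8,2})(Ω₁) = +0.172187+0.428100i ; Y_{8,2}(Ω₂) = +0.378179+0.064219i ; Δ = +0.037625+0.172956i
  [+3]  conj(Y_{8,3})(Ω₁) = +0.104915-0.487963i ; Y_{8,3}(Ω₂) = -0.015020+0.058261i ; Δ = +0.026853+0.013442i
  [+4]  conj(Y_{8,4})(Ω₁) = -0.211027+0.202517i ; Y_{8,4}(Ω₂) = +0.335938+0.117480i ; Δ = -0.094684+0.043242i
  [+5]  conj(Y_{8,5})(Ω₁) = +0.113840-0.019615i ; Y_{8,5}(Ω₂) = -0.186953+0.418059i ; Δ = -0.013082+0.051259i
  [+6]  conj(Y_{8,6})(Ω₁) = -0.029656-0.013370i ; Y_{8,6}(Ω₂) = -0.269588-0.148899i ; Δ = +0.006004+0.008020i
  [+7]  conj(Y_{8,7})(Ω₁) = +0.003389+0.005490i ; Y_{8,7}(Ω₂) = +0.072371-0.108386i ; Δ = +0.000840+0.000030i
  [+8]  conj(Y_{8,8})(Ω₁) = +0.000033-0.000802i ; Y_{8,8}(Ω₂) = +0.025578+0.020382i ; Δ = +0.000017-0.000020i
Σ over m = -0.232046+0.000000i; ×(4π/17) → -0.171528+0.000000i. Real part: -0.171528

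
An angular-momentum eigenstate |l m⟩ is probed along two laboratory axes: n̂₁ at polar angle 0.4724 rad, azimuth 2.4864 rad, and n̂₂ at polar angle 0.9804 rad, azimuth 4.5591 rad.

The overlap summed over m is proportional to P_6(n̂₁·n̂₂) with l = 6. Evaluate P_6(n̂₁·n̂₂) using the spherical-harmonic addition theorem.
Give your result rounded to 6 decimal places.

Term-by-term m-sum for l=6 (normalisation 4π/13 = 0.966644):
  [-6]  conj(Y_{6,-6})(Ω₁) = -0.003019+0.003045i ; Y_{6,-6}(Ω₂) = -0.096216-0.126287i ; Δ = +0.000675+0.000088i
  [-5]  conj(Y_{6,-5})(Ω₁) = +0.028806-0.003894i ; Y_{6,-5}(Ω₂) = -0.255621+0.265499i ; Δ = -0.006329+0.008643i
  [-4]  conj(Y_{6,-4})(Ω₁) = -0.102453-0.058772i ; Y_{6,-4}(Ω₂) = +0.334745+0.235536i ; Δ = -0.020453-0.043805i
  [-3]  conj(Y_{6,-3})(Ω₁) = +0.120274+0.288665i ; Y_{6,-3}(Ω₂) = +0.037731-0.076181i ; Δ = +0.026529+0.001729i
  [-2]  conj(Y_{6,-2})(Ω₁) = +0.129811-0.487167i ; Y_{6,-2}(Ω₂) = +0.301908+0.095571i ; Δ = +0.085750-0.134673i
  [-1]  conj(Y_{6,-1})(Ω₁) = -0.259557+0.199452i ; Y_{6,-1}(Ω₂) = +0.032808-0.212346i ; Δ = +0.033837+0.061659i
  [+0]  conj(Y_{6,0})(Ω₁) = -0.294322-0.000000i ; Y_{6,0}(Ω₂) = +0.264606+0.000000i ; Δ = -0.077879-0.000000i
  [+1]  conj(Y_{6,1})(Ω₁) = +0.259557+0.199452i ; Y_{6,1}(Ω₂) = -0.032808-0.212346i ; Δ = +0.033837-0.061659i
  [+2]  conj(Y_{6,2})(Ω₁) = +0.129811+0.487167i ; Y_{6,2}(Ω₂) = +0.301908-0.095571i ; Δ = +0.085750+0.134673i
  [+3]  conj(Y_{6,3})(Ω₁) = -0.120274+0.288665i ; Y_{6,3}(Ω₂) = -0.037731-0.076181i ; Δ = +0.026529-0.001729i
  [+4]  conj(Y_{6,4})(Ω₁) = -0.102453+0.058772i ; Y_{6,4}(Ω₂) = +0.334745-0.235536i ; Δ = -0.020453+0.043805i
  [+5]  conj(Y_{6,5})(Ω₁) = -0.028806-0.003894i ; Y_{6,5}(Ω₂) = +0.255621+0.265499i ; Δ = -0.006329-0.008643i
  [+6]  conj(Y_{6,6})(Ω₁) = -0.003019-0.003045i ; Y_{6,6}(Ω₂) = -0.096216+0.126287i ; Δ = +0.000675-0.000088i
Σ over m = +0.162139+0.000000i; ×(4π/13) → +0.156731+0.000000i. Real part: 0.156731

0.156731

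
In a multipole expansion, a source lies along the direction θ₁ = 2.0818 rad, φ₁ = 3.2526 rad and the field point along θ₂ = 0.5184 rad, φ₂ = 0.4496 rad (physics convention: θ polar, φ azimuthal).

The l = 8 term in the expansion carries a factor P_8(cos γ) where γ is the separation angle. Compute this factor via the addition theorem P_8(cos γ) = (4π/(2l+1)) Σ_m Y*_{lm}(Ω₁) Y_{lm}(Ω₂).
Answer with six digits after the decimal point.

-0.184591

Summing Y*_{l m}(θ₁,φ₁)·Y_{l m}(θ₂,φ₂) over m ∈ [−8, 8]; prefactor 4π/(2·8+1) = 0.739198:
  [-8]  conj(Y_{8,-8})(Ω₁) = (0.108965, 0.133995) ; Y_{8,-8}(Ω₂) = (-0.001682, 0.000823) ; Δ = (-0.000294, -0.000136)
  [-7]  conj(Y_{8,-7})(Ω₁) = (0.276163, 0.271591) ; Y_{8,-7}(Ω₂) = (-0.013131, 0.000074) ; Δ = (-0.003646, -0.003546)
  [-6]  conj(Y_{8,-6})(Ω₁) = (0.337283, 0.265049) ; Y_{8,-6}(Ω₂) = (-0.051899, -0.024687) ; Δ = (-0.010961, -0.022082)
  [-5]  conj(Y_{8,-5})(Ω₁) = (0.100271, 0.062174) ; Y_{8,-5}(Ω₂) = (-0.109942, -0.136735) ; Δ = (-0.002523, -0.020546)
  [-4]  conj(Y_{8,-4})(Ω₁) = (-0.265296, -0.126204) ; Y_{8,-4}(Ω₂) = (-0.084589, -0.365212) ; Δ = (-0.023650, 0.107565)
  [-3]  conj(Y_{8,-3})(Ω₁) = (-0.264575, -0.091518) ; Y_{8,-3}(Ω₂) = (0.113478, -0.502744) ; Δ = (-0.076033, 0.122628)
  [-2]  conj(Y_{8,-2})(Ω₁) = (0.160156, 0.036153) ; Y_{8,-2}(Ω₂) = (0.192797, -0.242556) ; Δ = (0.039647, -0.031877)
  [-1]  conj(Y_{8,-1})(Ω₁) = (0.313907, 0.034990) ; Y_{8,-1}(Ω₂) = (-0.216838, 0.104638) ; Δ = (-0.071728, 0.025259)
  [+0]  conj(Y_{8,0})(Ω₁) = (-0.120149, -0.000000) ; Y_{8,0}(Ω₂) = (-0.404994, 0.000000) ; Δ = (0.048660, 0.000000)
  [+1]  conj(Y_{8,1})(Ω₁) = (-0.313907, 0.034990) ; Y_{8,1}(Ω₂) = (0.216838, 0.104638) ; Δ = (-0.071728, -0.025259)
  [+2]  conj(Y_{8,2})(Ω₁) = (0.160156, -0.036153) ; Y_{8,2}(Ω₂) = (0.192797, 0.242556) ; Δ = (0.039647, 0.031877)
  [+3]  conj(Y_{8,3})(Ω₁) = (0.264575, -0.091518) ; Y_{8,3}(Ω₂) = (-0.113478, -0.502744) ; Δ = (-0.076033, -0.122628)
  [+4]  conj(Y_{8,4})(Ω₁) = (-0.265296, 0.126204) ; Y_{8,4}(Ω₂) = (-0.084589, 0.365212) ; Δ = (-0.023650, -0.107565)
  [+5]  conj(Y_{8,5})(Ω₁) = (-0.100271, 0.062174) ; Y_{8,5}(Ω₂) = (0.109942, -0.136735) ; Δ = (-0.002523, 0.020546)
  [+6]  conj(Y_{8,6})(Ω₁) = (0.337283, -0.265049) ; Y_{8,6}(Ω₂) = (-0.051899, 0.024687) ; Δ = (-0.010961, 0.022082)
  [+7]  conj(Y_{8,7})(Ω₁) = (-0.276163, 0.271591) ; Y_{8,7}(Ω₂) = (0.013131, 0.000074) ; Δ = (-0.003646, 0.003546)
  [+8]  conj(Y_{8,8})(Ω₁) = (0.108965, -0.133995) ; Y_{8,8}(Ω₂) = (-0.001682, -0.000823) ; Δ = (-0.000294, 0.000136)
Total Σ_m = (-0.249718, -0.000000). Multiply by 0.739198: (-0.184591, -0.000000). P_8(cos γ) = -0.184591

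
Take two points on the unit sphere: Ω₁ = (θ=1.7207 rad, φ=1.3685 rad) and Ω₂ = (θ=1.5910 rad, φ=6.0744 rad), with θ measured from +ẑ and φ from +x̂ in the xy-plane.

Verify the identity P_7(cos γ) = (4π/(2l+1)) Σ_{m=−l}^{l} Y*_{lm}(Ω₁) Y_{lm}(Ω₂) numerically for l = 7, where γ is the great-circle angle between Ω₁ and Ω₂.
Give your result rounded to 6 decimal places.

Term-by-term m-sum for l=7 (normalisation 4π/15 = 0.837758):
  term(m=-7) = +0.010477-0.230491i   from Y*(Ω₁)=-0.456562-0.071209i, Y(Ω₂)=+0.054467+0.496346i
  term(m=-6) = -0.009851-0.000384i   from Y*(Ω₁)=+0.091262-0.244669i, Y(Ω₂)=-0.011807-0.035858i
  term(m=-5) = -0.002913+0.089740i   from Y*(Ω₁)=-0.208731-0.130664i, Y(Ω₂)=-0.183337-0.315163i
  term(m=-4) = +0.012591+0.000327i   from Y*(Ω₁)=+0.195924-0.205474i, Y(Ω₂)=+0.029770+0.032890i
  term(m=-3) = +0.001094-0.056210i   from Y*(Ω₁)=-0.097541-0.140488i, Y(Ω₂)=+0.266319+0.192695i
  term(m=-2) = -0.013619-0.000177i   from Y*(Ω₁)=+0.264979-0.113469i, Y(Ω₂)=-0.043191-0.019162i
  term(m=-1) = -0.000289+0.044486i   from Y*(Ω₁)=-0.028305-0.138002i, Y(Ω₂)=-0.308934-0.065455i
  term(m=+0) = +0.013890+0.000000i   from Y*(Ω₁)=+0.288744-0.000000i, Y(Ω₂)=+0.048105+0.000000i
  term(m=+1) = -0.000289-0.044486i   from Y*(Ω₁)=+0.028305-0.138002i, Y(Ω₂)=+0.308934-0.065455i
  term(m=+2) = -0.013619+0.000177i   from Y*(Ω₁)=+0.264979+0.113469i, Y(Ω₂)=-0.043191+0.019162i
  term(m=+3) = +0.001094+0.056210i   from Y*(Ω₁)=+0.097541-0.140488i, Y(Ω₂)=-0.266319+0.192695i
  term(m=+4) = +0.012591-0.000327i   from Y*(Ω₁)=+0.195924+0.205474i, Y(Ω₂)=+0.029770-0.032890i
  term(m=+5) = -0.002913-0.089740i   from Y*(Ω₁)=+0.208731-0.130664i, Y(Ω₂)=+0.183337-0.315163i
  term(m=+6) = -0.009851+0.000384i   from Y*(Ω₁)=+0.091262+0.244669i, Y(Ω₂)=-0.011807+0.035858i
  term(m=+7) = +0.010477+0.230491i   from Y*(Ω₁)=+0.456562-0.071209i, Y(Ω₂)=-0.054467+0.496346i
Σ over m = +0.008871+0.000000i; ×(4π/15) → +0.007432+0.000000i. Real part: 0.007432

0.007432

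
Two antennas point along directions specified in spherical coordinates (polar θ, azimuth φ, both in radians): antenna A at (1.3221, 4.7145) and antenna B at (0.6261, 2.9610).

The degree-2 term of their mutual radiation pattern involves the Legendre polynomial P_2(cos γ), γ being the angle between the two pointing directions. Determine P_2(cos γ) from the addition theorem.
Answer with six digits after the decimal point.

-0.486101

Expand P_2 via completeness: Σ_{m} conj(Y_{2,m}) at Ω₁ times Y_{2,m} at Ω₂ —
  m=-2: -0.36287 - 0.00153j × 0.12408 + 0.04687j = -0.04495 - 0.01720j  (running Σ = -0.04495 - 0.01720j)
  m=-1: 0.00039 - 0.18430j × -0.36087 - 0.06589j = -0.01228 + 0.06648j  (running Σ = -0.05724 + 0.04929j)
  m=0: -0.25807 + 0.00000j × 0.30588 + 0.00000j = -0.07894 + 0.00000j  (running Σ = -0.13618 + 0.04929j)
  m=1: -0.00039 - 0.18430j × 0.36087 - 0.06589j = -0.01228 - 0.06648j  (running Σ = -0.14846 - 0.01720j)
  m=2: -0.36287 + 0.00153j × 0.12408 - 0.04687j = -0.04495 + 0.01720j  (running Σ = -0.19341 + 0.00000j)
Total Σ_m = -0.19341 + 0.00000j. Multiply by 2.513274: -0.48610 + 0.00000j. P_2(cos γ) = -0.486101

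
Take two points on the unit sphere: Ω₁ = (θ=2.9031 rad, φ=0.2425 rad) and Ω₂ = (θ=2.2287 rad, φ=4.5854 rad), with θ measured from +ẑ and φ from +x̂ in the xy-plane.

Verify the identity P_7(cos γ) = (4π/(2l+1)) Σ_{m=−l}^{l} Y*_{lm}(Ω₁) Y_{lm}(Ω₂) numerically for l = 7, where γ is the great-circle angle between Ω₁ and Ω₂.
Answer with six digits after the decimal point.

0.270244

Term-by-term m-sum for l=7 (normalisation 4π/15 = 0.837758):
  term(m=-7) = 0.00000 + 0.00000j   from Y*(Ω₁)=-0.00000 + 0.00002j, Y(Ω₂)=0.07540 - 0.06121j
  term(m=-6) = 0.00005 - 0.00007j   from Y*(Ω₁)=-0.00004 - 0.00031j, Y(Ω₂)=0.20316 + 0.19385j
  term(m=-5) = -0.00129 - 0.00037j   from Y*(Ω₁)=0.00107 + 0.00285j, Y(Ω₂)=-0.26062 + 0.35376j
  term(m=-4) = 0.00062 + 0.00671j   from Y*(Ω₁)=-0.01164 - 0.01699j, Y(Ω₂)=-0.28595 - 0.15918j
  term(m=-3) = -0.00823 + 0.00410j   from Y*(Ω₁)=0.07426 + 0.06612j, Y(Ω₂)=-0.03437 + 0.08581j
  term(m=-2) = 0.08905 + 0.08114j   from Y*(Ω₁)=-0.28991 - 0.15278j, Y(Ω₂)=-0.35583 - 0.09237j
  term(m=-1) = 0.01513 - 0.03908j   from Y*(Ω₁)=0.61936 + 0.15321j, Y(Ω₂)=0.00832 - 0.06516j
  term(m=+0) = 0.13188 + 0.00000j   from Y*(Ω₁)=-0.37959 + 0.00000j, Y(Ω₂)=-0.34744 + 0.00000j
  term(m=+1) = 0.01513 + 0.03908j   from Y*(Ω₁)=-0.61936 + 0.15321j, Y(Ω₂)=-0.00832 - 0.06516j
  term(m=+2) = 0.08905 - 0.08114j   from Y*(Ω₁)=-0.28991 + 0.15278j, Y(Ω₂)=-0.35583 + 0.09237j
  term(m=+3) = -0.00823 - 0.00410j   from Y*(Ω₁)=-0.07426 + 0.06612j, Y(Ω₂)=0.03437 + 0.08581j
  term(m=+4) = 0.00062 - 0.00671j   from Y*(Ω₁)=-0.01164 + 0.01699j, Y(Ω₂)=-0.28595 + 0.15918j
  term(m=+5) = -0.00129 + 0.00037j   from Y*(Ω₁)=-0.00107 + 0.00285j, Y(Ω₂)=0.26062 + 0.35376j
  term(m=+6) = 0.00005 + 0.00007j   from Y*(Ω₁)=-0.00004 + 0.00031j, Y(Ω₂)=0.20316 - 0.19385j
  term(m=+7) = 0.00000 - 0.00000j   from Y*(Ω₁)=0.00000 + 0.00002j, Y(Ω₂)=-0.07540 - 0.06121j
Total Σ_m = 0.32258 - 0.00000j. Multiply by 0.837758: 0.27024 - 0.00000j. P_7(cos γ) = 0.270244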